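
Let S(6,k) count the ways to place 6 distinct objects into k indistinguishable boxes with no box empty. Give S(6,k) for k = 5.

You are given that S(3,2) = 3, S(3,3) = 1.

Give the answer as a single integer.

@4  (4,3):1·3+3→6, (4,4):0·4+1→1
@5  (5,4):1·4+6→10, (5,5):0·5+1→1
@6  (6,5):1·5+10→15
Read S(6,5) = 15.

15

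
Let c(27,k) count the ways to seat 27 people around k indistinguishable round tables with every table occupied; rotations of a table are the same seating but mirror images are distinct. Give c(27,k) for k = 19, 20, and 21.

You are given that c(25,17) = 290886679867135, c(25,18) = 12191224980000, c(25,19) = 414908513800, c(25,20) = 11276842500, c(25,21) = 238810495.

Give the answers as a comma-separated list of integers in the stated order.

1182329687817135, 40681506808800, 1145254303050

[26] T[26,18]:25*12191224980000+290886679867135=595667304367135 · T[26,19]:25*414908513800+12191224980000=22563937825000 · T[26,20]:25*11276842500+414908513800=696829576300 · T[26,21]:25*238810495+11276842500=17247104875
[27] T[27,19]:26*22563937825000+595667304367135=1182329687817135 · T[27,20]:26*696829576300+22563937825000=40681506808800 · T[27,21]:26*17247104875+696829576300=1145254303050
Read c(27,19) = 1182329687817135, c(27,20) = 40681506808800, c(27,21) = 1145254303050.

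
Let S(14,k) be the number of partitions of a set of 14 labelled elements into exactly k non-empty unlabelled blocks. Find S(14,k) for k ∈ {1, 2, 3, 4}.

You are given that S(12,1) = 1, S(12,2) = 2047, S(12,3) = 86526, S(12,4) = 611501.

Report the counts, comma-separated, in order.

@13  (13,1):1·1+0→1, (13,2):2047·2+1→4095, (13,3):86526·3+2047→261625, (13,4):611501·4+86526→2532530
@14  (14,1):1·1+0→1, (14,2):4095·2+1→8191, (14,3):261625·3+4095→788970, (14,4):2532530·4+261625→10391745
Read S(14,1) = 1, S(14,2) = 8191, S(14,3) = 788970, S(14,4) = 10391745.

1, 8191, 788970, 10391745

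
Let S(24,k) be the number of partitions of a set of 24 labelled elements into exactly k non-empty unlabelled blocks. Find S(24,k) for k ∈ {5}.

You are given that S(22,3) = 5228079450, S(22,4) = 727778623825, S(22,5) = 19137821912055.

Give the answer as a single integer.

485000783495250

[23] T[23,4]:4*727778623825+5228079450=2916342574750 · T[23,5]:5*19137821912055+727778623825=96416888184100
[24] T[24,5]:5*96416888184100+2916342574750=485000783495250
Read S(24,5) = 485000783495250.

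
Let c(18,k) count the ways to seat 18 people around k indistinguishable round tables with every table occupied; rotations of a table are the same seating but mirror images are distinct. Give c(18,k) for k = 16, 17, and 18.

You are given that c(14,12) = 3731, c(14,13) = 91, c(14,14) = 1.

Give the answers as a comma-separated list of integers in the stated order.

10812, 153, 1

r15: T_15,13=14×91+3731=5005; T_15,14=14×1+91=105; T_15,15=14×0+1=1
r16: T_16,14=15×105+5005=6580; T_16,15=15×1+105=120; T_16,16=15×0+1=1
r17: T_17,15=16×120+6580=8500; T_17,16=16×1+120=136; T_17,17=16×0+1=1
r18: T_18,16=17×136+8500=10812; T_18,17=17×1+136=153; T_18,18=17×0+1=1
Read c(18,16) = 10812, c(18,17) = 153, c(18,18) = 1.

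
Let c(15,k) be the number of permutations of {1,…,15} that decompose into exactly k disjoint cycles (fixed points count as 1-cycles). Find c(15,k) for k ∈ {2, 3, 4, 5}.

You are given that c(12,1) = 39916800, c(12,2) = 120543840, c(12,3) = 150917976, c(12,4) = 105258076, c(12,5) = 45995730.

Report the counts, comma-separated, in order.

283465647360, 392156797824, 310989260400, 159721605680

i=13: T(13,1)=0+12·39916800=479001600 | T(13,2)=39916800+12·120543840=1486442880 | T(13,3)=120543840+12·150917976=1931559552 | T(13,4)=150917976+12·105258076=1414014888 | T(13,5)=105258076+12·45995730=657206836
i=14: T(14,1)=0+13·479001600=6227020800 | T(14,2)=479001600+13·1486442880=19802759040 | T(14,3)=1486442880+13·1931559552=26596717056 | T(14,4)=1931559552+13·1414014888=20313753096 | T(14,5)=1414014888+13·657206836=9957703756
i=15: T(15,2)=6227020800+14·19802759040=283465647360 | T(15,3)=19802759040+14·26596717056=392156797824 | T(15,4)=26596717056+14·20313753096=310989260400 | T(15,5)=20313753096+14·9957703756=159721605680
Read c(15,2) = 283465647360, c(15,3) = 392156797824, c(15,4) = 310989260400, c(15,5) = 159721605680.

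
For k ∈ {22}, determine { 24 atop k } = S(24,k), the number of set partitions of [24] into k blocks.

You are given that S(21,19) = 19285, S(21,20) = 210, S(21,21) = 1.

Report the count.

33902

row 22: T[22][20]=20·210+19285=23485  T[22][21]=21·1+210=231  T[22][22]=22·0+1=1
row 23: T[23][21]=21·231+23485=28336  T[23][22]=22·1+231=253
row 24: T[24][22]=22·253+28336=33902
Read S(24,22) = 33902.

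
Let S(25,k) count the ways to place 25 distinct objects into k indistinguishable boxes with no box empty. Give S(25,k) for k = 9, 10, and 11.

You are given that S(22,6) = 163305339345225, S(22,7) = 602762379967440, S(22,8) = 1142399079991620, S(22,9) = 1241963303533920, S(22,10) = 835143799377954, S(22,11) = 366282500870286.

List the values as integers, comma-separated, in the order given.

r23: T_23,7=7×602762379967440+163305339345225=4382641999117305; T_23,8=8×1142399079991620+602762379967440=9741955019900400; T_23,9=9×1241963303533920+1142399079991620=12320068811796900; T_23,10=10×835143799377954+1241963303533920=9593401297313460; T_23,11=11×366282500870286+835143799377954=4864251308951100
r24: T_24,8=8×9741955019900400+4382641999117305=82318282158320505; T_24,9=9×12320068811796900+9741955019900400=120622574326072500; T_24,10=10×9593401297313460+12320068811796900=108254081784931500; T_24,11=11×4864251308951100+9593401297313460=63100165695775560
r25: T_25,9=9×120622574326072500+82318282158320505=1167921451092973005; T_25,10=10×108254081784931500+120622574326072500=1203163392175387500; T_25,11=11×63100165695775560+108254081784931500=802355904438462660
Read S(25,9) = 1167921451092973005, S(25,10) = 1203163392175387500, S(25,11) = 802355904438462660.

1167921451092973005, 1203163392175387500, 802355904438462660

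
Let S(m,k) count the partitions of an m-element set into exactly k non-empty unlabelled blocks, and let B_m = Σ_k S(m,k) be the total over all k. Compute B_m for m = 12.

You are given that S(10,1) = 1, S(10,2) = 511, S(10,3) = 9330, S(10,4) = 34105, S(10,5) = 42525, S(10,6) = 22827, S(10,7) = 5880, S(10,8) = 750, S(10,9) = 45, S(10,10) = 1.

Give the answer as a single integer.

4213597

r11: T_11,1=1×1+0=1; T_11,2=2×511+1=1023; T_11,3=3×9330+511=28501; T_11,4=4×34105+9330=145750; T_11,5=5×42525+34105=246730; T_11,6=6×22827+42525=179487; T_11,7=7×5880+22827=63987; T_11,8=8×750+5880=11880; T_11,9=9×45+750=1155; T_11,10=10×1+45=55; T_11,11=11×0+1=1
r12: T_12,1=1×1+0=1; T_12,2=2×1023+1=2047; T_12,3=3×28501+1023=86526; T_12,4=4×145750+28501=611501; T_12,5=5×246730+145750=1379400; T_12,6=6×179487+246730=1323652; T_12,7=7×63987+179487=627396; T_12,8=8×11880+63987=159027; T_12,9=9×1155+11880=22275; T_12,10=10×55+1155=1705; T_12,11=11×1+55=66; T_12,12=12×0+1=1
B_12 = ΣS(12,k) = 1+2047+86526+611501+1379400+1323652+627396+159027+22275+1705+66+1 = 4213597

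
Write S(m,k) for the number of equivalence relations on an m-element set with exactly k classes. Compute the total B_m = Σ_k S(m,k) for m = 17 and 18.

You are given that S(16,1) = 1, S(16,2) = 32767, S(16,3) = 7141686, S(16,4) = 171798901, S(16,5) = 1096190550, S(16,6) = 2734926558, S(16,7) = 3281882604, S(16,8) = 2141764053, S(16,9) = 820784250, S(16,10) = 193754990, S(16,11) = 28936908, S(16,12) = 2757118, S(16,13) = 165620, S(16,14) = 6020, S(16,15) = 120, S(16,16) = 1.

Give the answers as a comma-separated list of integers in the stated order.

row 17: T[17][1]=1·1+0=1  T[17][2]=2·32767+1=65535  T[17][3]=3·7141686+32767=21457825  T[17][4]=4·171798901+7141686=694337290  T[17][5]=5·1096190550+171798901=5652751651  T[17][6]=6·2734926558+1096190550=17505749898  T[17][7]=7·3281882604+2734926558=25708104786  T[17][8]=8·2141764053+3281882604=20415995028  T[17][9]=9·820784250+2141764053=9528822303  T[17][10]=10·193754990+820784250=2758334150  T[17][11]=11·28936908+193754990=512060978  T[17][12]=12·2757118+28936908=62022324  T[17][13]=13·165620+2757118=4910178  T[17][14]=14·6020+165620=249900  T[17][15]=15·120+6020=7820  T[17][16]=16·1+120=136  T[17][17]=17·0+1=1
row 18: T[18][1]=1·1+0=1  T[18][2]=2·65535+1=131071  T[18][3]=3·21457825+65535=64439010  T[18][4]=4·694337290+21457825=2798806985  T[18][5]=5·5652751651+694337290=28958095545  T[18][6]=6·17505749898+5652751651=110687251039  T[18][7]=7·25708104786+17505749898=197462483400  T[18][8]=8·20415995028+25708104786=189036065010  T[18][9]=9·9528822303+20415995028=106175395755  T[18][10]=10·2758334150+9528822303=37112163803  T[18][11]=11·512060978+2758334150=8391004908  T[18][12]=12·62022324+512060978=1256328866  T[18][13]=13·4910178+62022324=125854638  T[18][14]=14·249900+4910178=8408778  T[18][15]=15·7820+249900=367200  T[18][16]=16·136+7820=9996  T[18][17]=17·1+136=153  T[18][18]=18·0+1=1
B_17 = ΣS(17,k) = 1+65535+21457825+694337290+5652751651+17505749898+25708104786+20415995028+9528822303+2758334150+512060978+62022324+4910178+249900+7820+136+1 = 82864869804
B_18 = ΣS(18,k) = 1+131071+64439010+2798806985+28958095545+110687251039+197462483400+189036065010+106175395755+37112163803+8391004908+1256328866+125854638+8408778+367200+9996+153+1 = 682076806159

82864869804, 682076806159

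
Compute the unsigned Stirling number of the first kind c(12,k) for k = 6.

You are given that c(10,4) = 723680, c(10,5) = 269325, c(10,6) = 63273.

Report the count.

@11  (11,5):269325·10+723680→3416930, (11,6):63273·10+269325→902055
@12  (12,6):902055·11+3416930→13339535
Read c(12,6) = 13339535.

13339535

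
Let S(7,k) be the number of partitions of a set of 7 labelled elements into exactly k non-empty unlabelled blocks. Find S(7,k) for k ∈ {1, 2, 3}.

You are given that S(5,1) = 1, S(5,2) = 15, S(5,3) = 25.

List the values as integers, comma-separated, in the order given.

@6  (6,1):1·1+0→1, (6,2):15·2+1→31, (6,3):25·3+15→90
@7  (7,1):1·1+0→1, (7,2):31·2+1→63, (7,3):90·3+31→301
Read S(7,1) = 1, S(7,2) = 63, S(7,3) = 301.

1, 63, 301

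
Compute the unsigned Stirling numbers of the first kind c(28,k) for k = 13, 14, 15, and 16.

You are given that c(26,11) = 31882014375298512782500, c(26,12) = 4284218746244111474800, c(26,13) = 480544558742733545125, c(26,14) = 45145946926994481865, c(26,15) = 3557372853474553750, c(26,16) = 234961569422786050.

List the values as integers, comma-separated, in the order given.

r27: T_27,12=26×4284218746244111474800+31882014375298512782500=143271701777645411127300; T_27,13=26×480544558742733545125+4284218746244111474800=16778377273555183648050; T_27,14=26×45145946926994481865+480544558742733545125=1654339178844590073615; T_27,15=26×3557372853474553750+45145946926994481865=137637641117332879365; T_27,16=26×234961569422786050+3557372853474553750=9666373658466991050
r28: T_28,13=27×16778377273555183648050+143271701777645411127300=596287888163635369624650; T_28,14=27×1654339178844590073615+16778377273555183648050=61445535102359115635655; T_28,15=27×137637641117332879365+1654339178844590073615=5370555489012577816470; T_28,16=27×9666373658466991050+137637641117332879365=398629729895941637715
Read c(28,13) = 596287888163635369624650, c(28,14) = 61445535102359115635655, c(28,15) = 5370555489012577816470, c(28,16) = 398629729895941637715.

596287888163635369624650, 61445535102359115635655, 5370555489012577816470, 398629729895941637715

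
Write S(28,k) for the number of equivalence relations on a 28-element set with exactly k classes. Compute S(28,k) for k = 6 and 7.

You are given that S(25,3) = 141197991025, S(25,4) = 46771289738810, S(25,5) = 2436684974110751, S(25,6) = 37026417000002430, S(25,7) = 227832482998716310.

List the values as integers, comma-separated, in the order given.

8220146115188676396, 82892803728383735268

[26] T[26,4]:4*46771289738810+141197991025=187226356946265 · T[26,5]:5*2436684974110751+46771289738810=12230196160292565 · T[26,6]:6*37026417000002430+2436684974110751=224595186974125331 · T[26,7]:7*227832482998716310+37026417000002430=1631853797991016600
[27] T[27,5]:5*12230196160292565+187226356946265=61338207158409090 · T[27,6]:6*224595186974125331+12230196160292565=1359801318005044551 · T[27,7]:7*1631853797991016600+224595186974125331=11647571772911241531
[28] T[28,6]:6*1359801318005044551+61338207158409090=8220146115188676396 · T[28,7]:7*11647571772911241531+1359801318005044551=82892803728383735268
Read S(28,6) = 8220146115188676396, S(28,7) = 82892803728383735268.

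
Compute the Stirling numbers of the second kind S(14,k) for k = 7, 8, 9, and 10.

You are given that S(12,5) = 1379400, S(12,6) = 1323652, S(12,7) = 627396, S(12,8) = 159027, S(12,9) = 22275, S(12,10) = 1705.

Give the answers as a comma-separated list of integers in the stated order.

i=13: T(13,6)=1379400+6·1323652=9321312 | T(13,7)=1323652+7·627396=5715424 | T(13,8)=627396+8·159027=1899612 | T(13,9)=159027+9·22275=359502 | T(13,10)=22275+10·1705=39325
i=14: T(14,7)=9321312+7·5715424=49329280 | T(14,8)=5715424+8·1899612=20912320 | T(14,9)=1899612+9·359502=5135130 | T(14,10)=359502+10·39325=752752
Read S(14,7) = 49329280, S(14,8) = 20912320, S(14,9) = 5135130, S(14,10) = 752752.

49329280, 20912320, 5135130, 752752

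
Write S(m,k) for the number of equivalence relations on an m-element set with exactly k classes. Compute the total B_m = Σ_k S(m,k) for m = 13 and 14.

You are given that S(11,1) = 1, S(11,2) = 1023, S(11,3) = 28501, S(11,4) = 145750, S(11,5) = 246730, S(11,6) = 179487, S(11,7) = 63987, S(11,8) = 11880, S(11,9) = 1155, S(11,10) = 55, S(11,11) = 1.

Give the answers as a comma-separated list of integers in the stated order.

i=12: T(12,1)=0+1·1=1 | T(12,2)=1+2·1023=2047 | T(12,3)=1023+3·28501=86526 | T(12,4)=28501+4·145750=611501 | T(12,5)=145750+5·246730=1379400 | T(12,6)=246730+6·179487=1323652 | T(12,7)=179487+7·63987=627396 | T(12,8)=63987+8·11880=159027 | T(12,9)=11880+9·1155=22275 | T(12,10)=1155+10·55=1705 | T(12,11)=55+11·1=66 | T(12,12)=1+12·0=1
i=13: T(13,1)=0+1·1=1 | T(13,2)=1+2·2047=4095 | T(13,3)=2047+3·86526=261625 | T(13,4)=86526+4·611501=2532530 | T(13,5)=611501+5·1379400=7508501 | T(13,6)=1379400+6·1323652=9321312 | T(13,7)=1323652+7·627396=5715424 | T(13,8)=627396+8·159027=1899612 | T(13,9)=159027+9·22275=359502 | T(13,10)=22275+10·1705=39325 | T(13,11)=1705+11·66=2431 | T(13,12)=66+12·1=78 | T(13,13)=1+13·0=1
i=14: T(14,1)=0+1·1=1 | T(14,2)=1+2·4095=8191 | T(14,3)=4095+3·261625=788970 | T(14,4)=261625+4·2532530=10391745 | T(14,5)=2532530+5·7508501=40075035 | T(14,6)=7508501+6·9321312=63436373 | T(14,7)=9321312+7·5715424=49329280 | T(14,8)=5715424+8·1899612=20912320 | T(14,9)=1899612+9·359502=5135130 | T(14,10)=359502+10·39325=752752 | T(14,11)=39325+11·2431=66066 | T(14,12)=2431+12·78=3367 | T(14,13)=78+13·1=91 | T(14,14)=1+14·0=1
B_13 = ΣS(13,k) = 1+4095+261625+2532530+7508501+9321312+5715424+1899612+359502+39325+2431+78+1 = 27644437
B_14 = ΣS(14,k) = 1+8191+788970+10391745+40075035+63436373+49329280+20912320+5135130+752752+66066+3367+91+1 = 190899322

27644437, 190899322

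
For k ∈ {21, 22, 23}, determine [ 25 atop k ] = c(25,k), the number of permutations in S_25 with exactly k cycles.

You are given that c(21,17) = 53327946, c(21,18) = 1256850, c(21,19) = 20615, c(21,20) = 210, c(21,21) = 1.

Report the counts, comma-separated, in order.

238810495, 3795000, 42550

i=22: T(22,18)=53327946+21·1256850=79721796 | T(22,19)=1256850+21·20615=1689765 | T(22,20)=20615+21·210=25025 | T(22,21)=210+21·1=231 | T(22,22)=1+21·0=1
i=23: T(23,19)=79721796+22·1689765=116896626 | T(23,20)=1689765+22·25025=2240315 | T(23,21)=25025+22·231=30107 | T(23,22)=231+22·1=253 | T(23,23)=1+22·0=1
i=24: T(24,20)=116896626+23·2240315=168423871 | T(24,21)=2240315+23·30107=2932776 | T(24,22)=30107+23·253=35926 | T(24,23)=253+23·1=276
i=25: T(25,21)=168423871+24·2932776=238810495 | T(25,22)=2932776+24·35926=3795000 | T(25,23)=35926+24·276=42550
Read c(25,21) = 238810495, c(25,22) = 3795000, c(25,23) = 42550.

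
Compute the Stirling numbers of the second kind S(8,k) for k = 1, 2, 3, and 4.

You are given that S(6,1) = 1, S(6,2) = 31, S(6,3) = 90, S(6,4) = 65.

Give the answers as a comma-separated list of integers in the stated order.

1, 127, 966, 1701

row 7: T[7][1]=1·1+0=1  T[7][2]=2·31+1=63  T[7][3]=3·90+31=301  T[7][4]=4·65+90=350
row 8: T[8][1]=1·1+0=1  T[8][2]=2·63+1=127  T[8][3]=3·301+63=966  T[8][4]=4·350+301=1701
Read S(8,1) = 1, S(8,2) = 127, S(8,3) = 966, S(8,4) = 1701.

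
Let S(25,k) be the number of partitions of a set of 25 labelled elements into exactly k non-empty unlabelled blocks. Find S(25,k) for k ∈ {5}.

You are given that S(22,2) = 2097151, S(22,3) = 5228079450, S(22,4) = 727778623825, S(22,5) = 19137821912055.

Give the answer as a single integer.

2436684974110751

row 23: T[23][3]=3·5228079450+2097151=15686335501  T[23][4]=4·727778623825+5228079450=2916342574750  T[23][5]=5·19137821912055+727778623825=96416888184100
row 24: T[24][4]=4·2916342574750+15686335501=11681056634501  T[24][5]=5·96416888184100+2916342574750=485000783495250
row 25: T[25][5]=5·485000783495250+11681056634501=2436684974110751
Read S(25,5) = 2436684974110751.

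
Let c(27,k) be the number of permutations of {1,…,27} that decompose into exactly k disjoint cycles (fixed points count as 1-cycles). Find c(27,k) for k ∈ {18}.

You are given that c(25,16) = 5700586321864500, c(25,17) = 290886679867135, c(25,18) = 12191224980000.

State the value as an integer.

28460103232088385

@26  (26,17):290886679867135·25+5700586321864500→12972753318542875, (26,18):12191224980000·25+290886679867135→595667304367135
@27  (27,18):595667304367135·26+12972753318542875→28460103232088385
Read c(27,18) = 28460103232088385.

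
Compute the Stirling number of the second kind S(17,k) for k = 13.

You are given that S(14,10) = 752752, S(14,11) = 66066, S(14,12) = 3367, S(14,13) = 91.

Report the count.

4910178

@15  (15,11):66066·11+752752→1479478, (15,12):3367·12+66066→106470, (15,13):91·13+3367→4550
@16  (16,12):106470·12+1479478→2757118, (16,13):4550·13+106470→165620
@17  (17,13):165620·13+2757118→4910178
Read S(17,13) = 4910178.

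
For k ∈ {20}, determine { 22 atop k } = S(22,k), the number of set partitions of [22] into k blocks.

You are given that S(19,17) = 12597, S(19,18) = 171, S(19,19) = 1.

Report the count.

23485

i=20: T(20,18)=12597+18·171=15675 | T(20,19)=171+19·1=190 | T(20,20)=1+20·0=1
i=21: T(21,19)=15675+19·190=19285 | T(21,20)=190+20·1=210
i=22: T(22,20)=19285+20·210=23485
Read S(22,20) = 23485.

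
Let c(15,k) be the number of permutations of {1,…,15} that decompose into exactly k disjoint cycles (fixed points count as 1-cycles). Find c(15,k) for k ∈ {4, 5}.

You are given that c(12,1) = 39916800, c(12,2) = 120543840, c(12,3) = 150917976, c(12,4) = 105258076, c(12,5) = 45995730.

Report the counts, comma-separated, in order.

310989260400, 159721605680

@13  (13,2):120543840·12+39916800→1486442880, (13,3):150917976·12+120543840→1931559552, (13,4):105258076·12+150917976→1414014888, (13,5):45995730·12+105258076→657206836
@14  (14,3):1931559552·13+1486442880→26596717056, (14,4):1414014888·13+1931559552→20313753096, (14,5):657206836·13+1414014888→9957703756
@15  (15,4):20313753096·14+26596717056→310989260400, (15,5):9957703756·14+20313753096→159721605680
Read c(15,4) = 310989260400, c(15,5) = 159721605680.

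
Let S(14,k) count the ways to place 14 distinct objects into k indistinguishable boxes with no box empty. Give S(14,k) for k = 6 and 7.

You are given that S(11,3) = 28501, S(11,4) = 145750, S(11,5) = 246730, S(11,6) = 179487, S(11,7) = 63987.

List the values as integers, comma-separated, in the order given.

i=12: T(12,4)=28501+4·145750=611501 | T(12,5)=145750+5·246730=1379400 | T(12,6)=246730+6·179487=1323652 | T(12,7)=179487+7·63987=627396
i=13: T(13,5)=611501+5·1379400=7508501 | T(13,6)=1379400+6·1323652=9321312 | T(13,7)=1323652+7·627396=5715424
i=14: T(14,6)=7508501+6·9321312=63436373 | T(14,7)=9321312+7·5715424=49329280
Read S(14,6) = 63436373, S(14,7) = 49329280.

63436373, 49329280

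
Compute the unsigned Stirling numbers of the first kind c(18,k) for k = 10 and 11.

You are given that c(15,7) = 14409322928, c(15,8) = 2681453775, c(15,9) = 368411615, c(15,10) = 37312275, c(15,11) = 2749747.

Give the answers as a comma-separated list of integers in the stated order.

577924894833, 60202693980

r16: T_16,8=15×2681453775+14409322928=54631129553; T_16,9=15×368411615+2681453775=8207628000; T_16,10=15×37312275+368411615=928095740; T_16,11=15×2749747+37312275=78558480
r17: T_17,9=16×8207628000+54631129553=185953177553; T_17,10=16×928095740+8207628000=23057159840; T_17,11=16×78558480+928095740=2185031420
r18: T_18,10=17×23057159840+185953177553=577924894833; T_18,11=17×2185031420+23057159840=60202693980
Read c(18,10) = 577924894833, c(18,11) = 60202693980.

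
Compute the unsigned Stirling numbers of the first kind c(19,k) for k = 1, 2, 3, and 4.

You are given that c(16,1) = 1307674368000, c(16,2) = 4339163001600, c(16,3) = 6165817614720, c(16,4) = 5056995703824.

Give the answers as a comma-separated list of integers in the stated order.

@17  (17,1):1307674368000·16+0→20922789888000, (17,2):4339163001600·16+1307674368000→70734282393600, (17,3):6165817614720·16+4339163001600→102992244837120, (17,4):5056995703824·16+6165817614720→87077748875904
@18  (18,1):20922789888000·17+0→355687428096000, (18,2):70734282393600·17+20922789888000→1223405590579200, (18,3):102992244837120·17+70734282393600→1821602444624640, (18,4):87077748875904·17+102992244837120→1583313975727488
@19  (19,1):355687428096000·18+0→6402373705728000, (19,2):1223405590579200·18+355687428096000→22376988058521600, (19,3):1821602444624640·18+1223405590579200→34012249593822720, (19,4):1583313975727488·18+1821602444624640→30321254007719424
Read c(19,1) = 6402373705728000, c(19,2) = 22376988058521600, c(19,3) = 34012249593822720, c(19,4) = 30321254007719424.

6402373705728000, 22376988058521600, 34012249593822720, 30321254007719424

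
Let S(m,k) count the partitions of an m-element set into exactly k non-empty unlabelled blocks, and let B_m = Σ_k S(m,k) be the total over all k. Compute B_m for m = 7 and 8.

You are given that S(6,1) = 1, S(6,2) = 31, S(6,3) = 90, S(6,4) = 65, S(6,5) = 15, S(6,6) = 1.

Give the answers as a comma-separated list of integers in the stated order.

877, 4140

r7: T_7,1=1×1+0=1; T_7,2=2×31+1=63; T_7,3=3×90+31=301; T_7,4=4×65+90=350; T_7,5=5×15+65=140; T_7,6=6×1+15=21; T_7,7=7×0+1=1
r8: T_8,1=1×1+0=1; T_8,2=2×63+1=127; T_8,3=3×301+63=966; T_8,4=4×350+301=1701; T_8,5=5×140+350=1050; T_8,6=6×21+140=266; T_8,7=7×1+21=28; T_8,8=8×0+1=1
B_7 = ΣS(7,k) = 1+63+301+350+140+21+1 = 877
B_8 = ΣS(8,k) = 1+127+966+1701+1050+266+28+1 = 4140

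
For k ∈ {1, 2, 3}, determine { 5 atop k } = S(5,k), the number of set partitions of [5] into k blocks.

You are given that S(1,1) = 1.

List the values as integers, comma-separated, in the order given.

1, 15, 25

i=2: T(2,1)=0+1·1=1 | T(2,2)=1+2·0=1
i=3: T(3,1)=0+1·1=1 | T(3,2)=1+2·1=3 | T(3,3)=1+3·0=1
i=4: T(4,1)=0+1·1=1 | T(4,2)=1+2·3=7 | T(4,3)=3+3·1=6
i=5: T(5,1)=0+1·1=1 | T(5,2)=1+2·7=15 | T(5,3)=7+3·6=25
Read S(5,1) = 1, S(5,2) = 15, S(5,3) = 25.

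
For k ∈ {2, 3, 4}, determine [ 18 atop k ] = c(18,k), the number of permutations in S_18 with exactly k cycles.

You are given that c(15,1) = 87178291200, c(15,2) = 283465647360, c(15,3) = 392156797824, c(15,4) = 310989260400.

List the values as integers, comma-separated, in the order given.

1223405590579200, 1821602444624640, 1583313975727488

@16  (16,1):87178291200·15+0→1307674368000, (16,2):283465647360·15+87178291200→4339163001600, (16,3):392156797824·15+283465647360→6165817614720, (16,4):310989260400·15+392156797824→5056995703824
@17  (17,1):1307674368000·16+0→20922789888000, (17,2):4339163001600·16+1307674368000→70734282393600, (17,3):6165817614720·16+4339163001600→102992244837120, (17,4):5056995703824·16+6165817614720→87077748875904
@18  (18,2):70734282393600·17+20922789888000→1223405590579200, (18,3):102992244837120·17+70734282393600→1821602444624640, (18,4):87077748875904·17+102992244837120→1583313975727488
Read c(18,2) = 1223405590579200, c(18,3) = 1821602444624640, c(18,4) = 1583313975727488.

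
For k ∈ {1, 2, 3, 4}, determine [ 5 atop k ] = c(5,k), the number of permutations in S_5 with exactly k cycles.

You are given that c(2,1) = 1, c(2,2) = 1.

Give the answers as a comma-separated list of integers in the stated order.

i=3: T(3,1)=0+2·1=2 | T(3,2)=1+2·1=3 | T(3,3)=1+2·0=1
i=4: T(4,1)=0+3·2=6 | T(4,2)=2+3·3=11 | T(4,3)=3+3·1=6 | T(4,4)=1+3·0=1
i=5: T(5,1)=0+4·6=24 | T(5,2)=6+4·11=50 | T(5,3)=11+4·6=35 | T(5,4)=6+4·1=10
Read c(5,1) = 24, c(5,2) = 50, c(5,3) = 35, c(5,4) = 10.

24, 50, 35, 10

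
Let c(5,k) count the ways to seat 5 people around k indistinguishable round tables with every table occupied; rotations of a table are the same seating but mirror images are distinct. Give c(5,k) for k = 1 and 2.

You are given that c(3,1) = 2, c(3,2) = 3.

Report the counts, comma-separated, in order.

24, 50

i=4: T(4,1)=0+3·2=6 | T(4,2)=2+3·3=11
i=5: T(5,1)=0+4·6=24 | T(5,2)=6+4·11=50
Read c(5,1) = 24, c(5,2) = 50.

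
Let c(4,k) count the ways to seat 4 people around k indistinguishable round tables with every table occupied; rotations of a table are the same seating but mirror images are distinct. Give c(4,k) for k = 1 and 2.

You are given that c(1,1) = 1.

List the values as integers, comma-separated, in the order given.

r2: T_2,1=1×1+0=1; T_2,2=1×0+1=1
r3: T_3,1=2×1+0=2; T_3,2=2×1+1=3
r4: T_4,1=3×2+0=6; T_4,2=3×3+2=11
Read c(4,1) = 6, c(4,2) = 11.

6, 11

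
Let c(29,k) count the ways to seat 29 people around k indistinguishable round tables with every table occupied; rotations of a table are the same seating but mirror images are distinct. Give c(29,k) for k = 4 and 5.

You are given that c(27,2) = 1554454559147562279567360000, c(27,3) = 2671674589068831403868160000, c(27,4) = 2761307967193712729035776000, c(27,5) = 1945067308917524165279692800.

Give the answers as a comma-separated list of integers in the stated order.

r28: T_28,3=27×2671674589068831403868160000+1554454559147562279567360000=73689668464006010184007680000; T_28,4=27×2761307967193712729035776000+2671674589068831403868160000=77226989703299075087834112000; T_28,5=27×1945067308917524165279692800+2761307967193712729035776000=55278125307966865191587481600
r29: T_29,4=28×77226989703299075087834112000+73689668464006010184007680000=2236045380156380112643362816000; T_29,5=28×55278125307966865191587481600+77226989703299075087834112000=1625014498326371300452283596800
Read c(29,4) = 2236045380156380112643362816000, c(29,5) = 1625014498326371300452283596800.

2236045380156380112643362816000, 1625014498326371300452283596800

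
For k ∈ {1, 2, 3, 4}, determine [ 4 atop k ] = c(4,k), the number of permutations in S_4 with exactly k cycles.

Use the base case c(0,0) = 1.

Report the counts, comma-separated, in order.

6, 11, 6, 1

i=1: T(1,1)=1+0·0=1
i=2: T(2,1)=0+1·1=1 | T(2,2)=1+1·0=1
i=3: T(3,1)=0+2·1=2 | T(3,2)=1+2·1=3 | T(3,3)=1+2·0=1
i=4: T(4,1)=0+3·2=6 | T(4,2)=2+3·3=11 | T(4,3)=3+3·1=6 | T(4,4)=1+3·0=1
Read c(4,1) = 6, c(4,2) = 11, c(4,3) = 6, c(4,4) = 1.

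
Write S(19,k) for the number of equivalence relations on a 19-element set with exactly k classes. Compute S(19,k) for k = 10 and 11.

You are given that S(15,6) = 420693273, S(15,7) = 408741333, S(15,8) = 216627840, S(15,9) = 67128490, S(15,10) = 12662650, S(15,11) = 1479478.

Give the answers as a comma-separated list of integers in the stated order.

477297033785, 129413217791

[16] T[16,7]:7*408741333+420693273=3281882604 · T[16,8]:8*216627840+408741333=2141764053 · T[16,9]:9*67128490+216627840=820784250 · T[16,10]:10*12662650+67128490=193754990 · T[16,11]:11*1479478+12662650=28936908
[17] T[17,8]:8*2141764053+3281882604=20415995028 · T[17,9]:9*820784250+2141764053=9528822303 · T[17,10]:10*193754990+820784250=2758334150 · T[17,11]:11*28936908+193754990=512060978
[18] T[18,9]:9*9528822303+20415995028=106175395755 · T[18,10]:10*2758334150+9528822303=37112163803 · T[18,11]:11*512060978+2758334150=8391004908
[19] T[19,10]:10*37112163803+106175395755=477297033785 · T[19,11]:11*8391004908+37112163803=129413217791
Read S(19,10) = 477297033785, S(19,11) = 129413217791.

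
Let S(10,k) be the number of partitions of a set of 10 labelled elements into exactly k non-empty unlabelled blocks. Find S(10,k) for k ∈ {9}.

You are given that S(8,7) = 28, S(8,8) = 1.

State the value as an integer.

[9] T[9,8]:8*1+28=36 · T[9,9]:9*0+1=1
[10] T[10,9]:9*1+36=45
Read S(10,9) = 45.

45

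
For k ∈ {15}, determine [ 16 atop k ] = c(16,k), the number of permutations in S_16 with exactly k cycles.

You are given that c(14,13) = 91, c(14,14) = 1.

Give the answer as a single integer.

120

[15] T[15,14]:14*1+91=105 · T[15,15]:14*0+1=1
[16] T[16,15]:15*1+105=120
Read c(16,15) = 120.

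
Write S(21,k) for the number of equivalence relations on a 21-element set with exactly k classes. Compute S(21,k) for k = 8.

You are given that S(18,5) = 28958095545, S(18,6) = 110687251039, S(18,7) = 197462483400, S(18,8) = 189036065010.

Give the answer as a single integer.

132511015347084

row 19: T[19][6]=6·110687251039+28958095545=693081601779  T[19][7]=7·197462483400+110687251039=1492924634839  T[19][8]=8·189036065010+197462483400=1709751003480
row 20: T[20][7]=7·1492924634839+693081601779=11143554045652  T[20][8]=8·1709751003480+1492924634839=15170932662679
row 21: T[21][8]=8·15170932662679+11143554045652=132511015347084
Read S(21,8) = 132511015347084.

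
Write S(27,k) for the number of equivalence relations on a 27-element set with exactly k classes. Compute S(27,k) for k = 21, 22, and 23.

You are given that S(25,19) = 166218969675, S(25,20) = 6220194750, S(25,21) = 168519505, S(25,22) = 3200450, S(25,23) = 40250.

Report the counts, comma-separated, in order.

i=26: T(26,20)=166218969675+20·6220194750=290622864675 | T(26,21)=6220194750+21·168519505=9759104355 | T(26,22)=168519505+22·3200450=238929405 | T(26,23)=3200450+23·40250=4126200
i=27: T(27,21)=290622864675+21·9759104355=495564056130 | T(27,22)=9759104355+22·238929405=15015551265 | T(27,23)=238929405+23·4126200=333832005
Read S(27,21) = 495564056130, S(27,22) = 15015551265, S(27,23) = 333832005.

495564056130, 15015551265, 333832005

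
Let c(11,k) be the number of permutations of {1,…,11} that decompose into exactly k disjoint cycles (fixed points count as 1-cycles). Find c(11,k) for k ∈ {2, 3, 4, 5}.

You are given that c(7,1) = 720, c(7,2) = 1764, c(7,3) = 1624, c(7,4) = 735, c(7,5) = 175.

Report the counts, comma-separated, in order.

i=8: T(8,1)=0+7·720=5040 | T(8,2)=720+7·1764=13068 | T(8,3)=1764+7·1624=13132 | T(8,4)=1624+7·735=6769 | T(8,5)=735+7·175=1960
i=9: T(9,1)=0+8·5040=40320 | T(9,2)=5040+8·13068=109584 | T(9,3)=13068+8·13132=118124 | T(9,4)=13132+8·6769=67284 | T(9,5)=6769+8·1960=22449
i=10: T(10,1)=0+9·40320=362880 | T(10,2)=40320+9·109584=1026576 | T(10,3)=109584+9·118124=1172700 | T(10,4)=118124+9·67284=723680 | T(10,5)=67284+9·22449=269325
i=11: T(11,2)=362880+10·1026576=10628640 | T(11,3)=1026576+10·1172700=12753576 | T(11,4)=1172700+10·723680=8409500 | T(11,5)=723680+10·269325=3416930
Read c(11,2) = 10628640, c(11,3) = 12753576, c(11,4) = 8409500, c(11,5) = 3416930.

10628640, 12753576, 8409500, 3416930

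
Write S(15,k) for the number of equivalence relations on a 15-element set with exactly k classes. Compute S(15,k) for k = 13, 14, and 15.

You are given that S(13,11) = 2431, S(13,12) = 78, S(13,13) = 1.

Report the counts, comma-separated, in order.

@14  (14,12):78·12+2431→3367, (14,13):1·13+78→91, (14,14):0·14+1→1
@15  (15,13):91·13+3367→4550, (15,14):1·14+91→105, (15,15):0·15+1→1
Read S(15,13) = 4550, S(15,14) = 105, S(15,15) = 1.

4550, 105, 1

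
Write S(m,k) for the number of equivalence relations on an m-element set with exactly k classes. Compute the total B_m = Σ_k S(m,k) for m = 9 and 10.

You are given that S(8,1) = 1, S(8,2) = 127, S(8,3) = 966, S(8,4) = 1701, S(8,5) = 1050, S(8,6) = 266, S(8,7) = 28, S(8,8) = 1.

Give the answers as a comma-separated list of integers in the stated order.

i=9: T(9,1)=0+1·1=1 | T(9,2)=1+2·127=255 | T(9,3)=127+3·966=3025 | T(9,4)=966+4·1701=7770 | T(9,5)=1701+5·1050=6951 | T(9,6)=1050+6·266=2646 | T(9,7)=266+7·28=462 | T(9,8)=28+8·1=36 | T(9,9)=1+9·0=1
i=10: T(10,1)=0+1·1=1 | T(10,2)=1+2·255=511 | T(10,3)=255+3·3025=9330 | T(10,4)=3025+4·7770=34105 | T(10,5)=7770+5·6951=42525 | T(10,6)=6951+6·2646=22827 | T(10,7)=2646+7·462=5880 | T(10,8)=462+8·36=750 | T(10,9)=36+9·1=45 | T(10,10)=1+10·0=1
B_9 = ΣS(9,k) = 1+255+3025+7770+6951+2646+462+36+1 = 21147
B_10 = ΣS(10,k) = 1+511+9330+34105+42525+22827+5880+750+45+1 = 115975

21147, 115975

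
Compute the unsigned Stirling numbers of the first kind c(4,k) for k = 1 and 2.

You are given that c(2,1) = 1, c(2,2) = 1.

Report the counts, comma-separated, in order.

6, 11

r3: T_3,1=2×1+0=2; T_3,2=2×1+1=3
r4: T_4,1=3×2+0=6; T_4,2=3×3+2=11
Read c(4,1) = 6, c(4,2) = 11.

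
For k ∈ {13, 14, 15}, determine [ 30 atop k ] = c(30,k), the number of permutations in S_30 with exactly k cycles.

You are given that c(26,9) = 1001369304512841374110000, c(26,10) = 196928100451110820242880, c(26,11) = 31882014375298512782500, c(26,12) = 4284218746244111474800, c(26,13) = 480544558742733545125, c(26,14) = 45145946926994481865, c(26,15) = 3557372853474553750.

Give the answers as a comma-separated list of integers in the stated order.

i=27: T(27,10)=1001369304512841374110000+26·196928100451110820242880=6121499916241722700424880 | T(27,11)=196928100451110820242880+26·31882014375298512782500=1025860474208872152587880 | T(27,12)=31882014375298512782500+26·4284218746244111474800=143271701777645411127300 | T(27,13)=4284218746244111474800+26·480544558742733545125=16778377273555183648050 | T(27,14)=480544558742733545125+26·45145946926994481865=1654339178844590073615 | T(27,15)=45145946926994481865+26·3557372853474553750=137637641117332879365
i=28: T(28,11)=6121499916241722700424880+27·1025860474208872152587880=33819732719881270820297640 | T(28,12)=1025860474208872152587880+27·143271701777645411127300=4894196422205298253024980 | T(28,13)=143271701777645411127300+27·16778377273555183648050=596287888163635369624650 | T(28,14)=16778377273555183648050+27·1654339178844590073615=61445535102359115635655 | T(28,15)=1654339178844590073615+27·137637641117332879365=5370555489012577816470
i=29: T(29,12)=33819732719881270820297640+28·4894196422205298253024980=170857232541629621904997080 | T(29,13)=4894196422205298253024980+28·596287888163635369624650=21590257290787088602515180 | T(29,14)=596287888163635369624650+28·61445535102359115635655=2316762871029690607422990 | T(29,15)=61445535102359115635655+28·5370555489012577816470=211821088794711294496815
i=30: T(30,13)=170857232541629621904997080+29·21590257290787088602515180=796974693974455191377937300 | T(30,14)=21590257290787088602515180+29·2316762871029690607422990=88776380550648116217781890 | T(30,15)=2316762871029690607422990+29·211821088794711294496815=8459574446076318147830625
Read c(30,13) = 796974693974455191377937300, c(30,14) = 88776380550648116217781890, c(30,15) = 8459574446076318147830625.

796974693974455191377937300, 88776380550648116217781890, 8459574446076318147830625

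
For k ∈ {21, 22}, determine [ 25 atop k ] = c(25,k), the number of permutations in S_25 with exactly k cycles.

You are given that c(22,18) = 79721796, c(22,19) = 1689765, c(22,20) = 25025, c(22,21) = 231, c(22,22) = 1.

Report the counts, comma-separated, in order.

238810495, 3795000

r23: T_23,19=22×1689765+79721796=116896626; T_23,20=22×25025+1689765=2240315; T_23,21=22×231+25025=30107; T_23,22=22×1+231=253
r24: T_24,20=23×2240315+116896626=168423871; T_24,21=23×30107+2240315=2932776; T_24,22=23×253+30107=35926
r25: T_25,21=24×2932776+168423871=238810495; T_25,22=24×35926+2932776=3795000
Read c(25,21) = 238810495, c(25,22) = 3795000.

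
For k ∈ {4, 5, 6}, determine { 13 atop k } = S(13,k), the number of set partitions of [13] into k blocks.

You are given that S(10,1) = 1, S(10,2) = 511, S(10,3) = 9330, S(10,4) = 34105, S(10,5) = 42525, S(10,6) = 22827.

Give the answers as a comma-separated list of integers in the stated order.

@11  (11,2):511·2+1→1023, (11,3):9330·3+511→28501, (11,4):34105·4+9330→145750, (11,5):42525·5+34105→246730, (11,6):22827·6+42525→179487
@12  (12,3):28501·3+1023→86526, (12,4):145750·4+28501→611501, (12,5):246730·5+145750→1379400, (12,6):179487·6+246730→1323652
@13  (13,4):611501·4+86526→2532530, (13,5):1379400·5+611501→7508501, (13,6):1323652·6+1379400→9321312
Read S(13,4) = 2532530, S(13,5) = 7508501, S(13,6) = 9321312.

2532530, 7508501, 9321312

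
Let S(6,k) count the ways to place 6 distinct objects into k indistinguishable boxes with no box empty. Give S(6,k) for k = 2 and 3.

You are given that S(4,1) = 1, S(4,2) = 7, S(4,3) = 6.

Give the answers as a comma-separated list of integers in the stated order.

31, 90

i=5: T(5,1)=0+1·1=1 | T(5,2)=1+2·7=15 | T(5,3)=7+3·6=25
i=6: T(6,2)=1+2·15=31 | T(6,3)=15+3·25=90
Read S(6,2) = 31, S(6,3) = 90.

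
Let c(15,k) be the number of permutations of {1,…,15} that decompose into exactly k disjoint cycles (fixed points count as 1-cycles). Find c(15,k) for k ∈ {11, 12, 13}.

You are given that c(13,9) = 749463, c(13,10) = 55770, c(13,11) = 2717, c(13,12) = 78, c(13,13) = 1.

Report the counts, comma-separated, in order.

i=14: T(14,10)=749463+13·55770=1474473 | T(14,11)=55770+13·2717=91091 | T(14,12)=2717+13·78=3731 | T(14,13)=78+13·1=91
i=15: T(15,11)=1474473+14·91091=2749747 | T(15,12)=91091+14·3731=143325 | T(15,13)=3731+14·91=5005
Read c(15,11) = 2749747, c(15,12) = 143325, c(15,13) = 5005.

2749747, 143325, 5005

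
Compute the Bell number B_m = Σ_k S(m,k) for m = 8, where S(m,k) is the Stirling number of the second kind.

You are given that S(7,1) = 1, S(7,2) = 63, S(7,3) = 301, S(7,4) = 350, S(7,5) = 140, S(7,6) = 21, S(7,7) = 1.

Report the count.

4140

row 8: T[8][1]=1·1+0=1  T[8][2]=2·63+1=127  T[8][3]=3·301+63=966  T[8][4]=4·350+301=1701  T[8][5]=5·140+350=1050  T[8][6]=6·21+140=266  T[8][7]=7·1+21=28  T[8][8]=8·0+1=1
B_8 = ΣS(8,k) = 1+127+966+1701+1050+266+28+1 = 4140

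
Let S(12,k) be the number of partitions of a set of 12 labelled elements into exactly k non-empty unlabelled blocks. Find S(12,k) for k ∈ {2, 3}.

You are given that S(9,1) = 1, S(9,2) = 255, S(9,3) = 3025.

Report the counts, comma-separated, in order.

2047, 86526

i=10: T(10,1)=0+1·1=1 | T(10,2)=1+2·255=511 | T(10,3)=255+3·3025=9330
i=11: T(11,1)=0+1·1=1 | T(11,2)=1+2·511=1023 | T(11,3)=511+3·9330=28501
i=12: T(12,2)=1+2·1023=2047 | T(12,3)=1023+3·28501=86526
Read S(12,2) = 2047, S(12,3) = 86526.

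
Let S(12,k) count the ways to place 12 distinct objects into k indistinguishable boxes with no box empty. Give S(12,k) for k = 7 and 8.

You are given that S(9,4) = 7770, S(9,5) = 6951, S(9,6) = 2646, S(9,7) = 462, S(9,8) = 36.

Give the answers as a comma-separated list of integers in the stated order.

627396, 159027

r10: T_10,5=5×6951+7770=42525; T_10,6=6×2646+6951=22827; T_10,7=7×462+2646=5880; T_10,8=8×36+462=750
r11: T_11,6=6×22827+42525=179487; T_11,7=7×5880+22827=63987; T_11,8=8×750+5880=11880
r12: T_12,7=7×63987+179487=627396; T_12,8=8×11880+63987=159027
Read S(12,7) = 627396, S(12,8) = 159027.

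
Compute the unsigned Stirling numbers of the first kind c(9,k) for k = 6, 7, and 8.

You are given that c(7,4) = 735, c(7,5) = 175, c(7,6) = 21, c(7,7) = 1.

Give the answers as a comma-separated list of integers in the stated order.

4536, 546, 36

@8  (8,5):175·7+735→1960, (8,6):21·7+175→322, (8,7):1·7+21→28, (8,8):0·7+1→1
@9  (9,6):322·8+1960→4536, (9,7):28·8+322→546, (9,8):1·8+28→36
Read c(9,6) = 4536, c(9,7) = 546, c(9,8) = 36.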